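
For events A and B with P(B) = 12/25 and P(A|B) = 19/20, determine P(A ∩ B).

By definition, P(A|B) = P(A ∩ B) / P(B)
So P(A ∩ B) = P(A|B) × P(B)
= 19/20 × 12/25
= 57/125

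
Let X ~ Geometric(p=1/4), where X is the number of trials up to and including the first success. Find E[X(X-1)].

E[X(X-1)] = E[X² - X] = E[X²] - E[X]
E[X] = 4
E[X²] = Var(X) + (E[X])² = 12 + (4)² = 28
E[X(X-1)] = 28 - 4 = 24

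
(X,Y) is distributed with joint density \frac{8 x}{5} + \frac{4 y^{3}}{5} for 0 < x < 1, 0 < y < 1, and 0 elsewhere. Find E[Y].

E[Y] = ∫_0^1 ∫_0^1 y × f(x,y) dx dy
= \frac{14}{25}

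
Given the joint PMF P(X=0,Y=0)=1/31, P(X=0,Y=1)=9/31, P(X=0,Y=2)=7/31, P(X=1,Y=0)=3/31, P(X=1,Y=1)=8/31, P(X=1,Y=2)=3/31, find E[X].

First find marginal of X:
P(X=0) = 17/31
P(X=1) = 14/31
E[X] = 0 × 17/31 + 1 × 14/31 = 14/31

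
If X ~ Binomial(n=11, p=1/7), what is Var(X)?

For X ~ Binomial(n=11, p=1/7):
Var(X) = \frac{66}{49}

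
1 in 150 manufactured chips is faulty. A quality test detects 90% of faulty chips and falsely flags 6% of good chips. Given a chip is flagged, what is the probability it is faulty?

Let D = the rare event, + = positive/flagged.
P(D) = 1/150
P(+|D) = 90/100 = 9/10
P(+|D') = 6/100 = 3/50
P(+) = P(+|D)P(D) + P(+|D')P(D')
     = \frac{9}{10} × \frac{1}{150} + \frac{3}{50} × \frac{149}{150}
     = \frac{41}{625}
P(D|+) = P(+|D)P(D)/P(+) = \frac{15}{164}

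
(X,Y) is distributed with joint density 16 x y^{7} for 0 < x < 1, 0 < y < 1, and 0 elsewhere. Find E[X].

E[X] = ∫_0^1 ∫_0^1 x × f(x,y) dy dx
= ∫_0^1 ∫_0^1 x × (16 x y^{7}) dy dx
= \frac{2}{3}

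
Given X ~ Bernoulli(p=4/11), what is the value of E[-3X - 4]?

For X ~ Bernoulli(p=4/11):
E[X] = \frac{4}{11}
E[-3X - 4] = -3 × E[X] - 4 = - \frac{56}{11}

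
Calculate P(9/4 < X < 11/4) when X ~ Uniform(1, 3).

P(9/4 < X < 11/4) = ∫_{9/4}^{11/4} f(x) dx
where f(x) = \frac{1}{2}
= \frac{1}{4}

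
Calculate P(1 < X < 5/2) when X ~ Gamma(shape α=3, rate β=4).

P(1 < X < 5/2) = ∫_{1}^{5/2} f(x) dx
where f(x) = 32 x^{2} e^{- 4 x}
= \frac{-61 + 13 e^{6}}{e^{10}}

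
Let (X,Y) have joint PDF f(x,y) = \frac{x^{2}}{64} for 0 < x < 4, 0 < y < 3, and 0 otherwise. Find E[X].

f_X(x) = ∫_0^3 \frac{x^{2}}{64} dy = \frac{3 x^{2}}{64}
E[X] = ∫_0^4 x × (\frac{3 x^{2}}{64}) dx = 3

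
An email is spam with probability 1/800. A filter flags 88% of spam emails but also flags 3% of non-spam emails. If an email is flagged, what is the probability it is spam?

Let D = the rare event, + = positive/flagged.
P(D) = 1/800
P(+|D) = 88/100 = 22/25
P(+|D') = 3/100
P(+) = P(+|D)P(D) + P(+|D')P(D')
     = \frac{22}{25} × \frac{1}{800} + \frac{3}{100} × \frac{799}{800}
     = \frac{497}{16000}
P(D|+) = P(+|D)P(D)/P(+) = \frac{88}{2485}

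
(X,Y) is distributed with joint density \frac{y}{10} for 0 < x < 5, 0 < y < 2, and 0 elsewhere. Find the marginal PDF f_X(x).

f_X(x) = ∫_0^2 f(x,y) dy
= ∫_0^2 \frac{y}{10} dy
= \frac{1}{5} for 0 < x < 5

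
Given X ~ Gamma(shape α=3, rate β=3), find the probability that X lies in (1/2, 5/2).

P(1/2 < X < 5/2) = ∫_{1/2}^{5/2} f(x) dx
where f(x) = \frac{27 x^{2} e^{- 3 x}}{2}
= \frac{-293 + 29 e^{6}}{8 e^{\frac{15}{2}}}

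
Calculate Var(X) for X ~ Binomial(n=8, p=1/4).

For X ~ Binomial(n=8, p=1/4):
Var(X) = \frac{3}{2}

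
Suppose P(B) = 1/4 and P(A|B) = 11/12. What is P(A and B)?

By definition, P(A|B) = P(A ∩ B) / P(B)
So P(A ∩ B) = P(A|B) × P(B)
= 11/12 × 1/4
= 11/48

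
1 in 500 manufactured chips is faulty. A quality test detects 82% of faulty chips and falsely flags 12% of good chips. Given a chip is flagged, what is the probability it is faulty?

Let D = the rare event, + = positive/flagged.
P(D) = 1/500
P(+|D) = 82/100 = 41/50
P(+|D') = 12/100 = 3/25
P(+) = P(+|D)P(D) + P(+|D')P(D')
     = \frac{41}{50} × \frac{1}{500} + \frac{3}{25} × \frac{499}{500}
     = \frac{607}{5000}
P(D|+) = P(+|D)P(D)/P(+) = \frac{41}{3035}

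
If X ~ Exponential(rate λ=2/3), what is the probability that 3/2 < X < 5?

P(3/2 < X < 5) = ∫_{3/2}^{5} f(x) dx
where f(x) = \frac{2 e^{- \frac{2 x}{3}}}{3}
= - \frac{1}{e^{\frac{10}{3}}} + e^{-1}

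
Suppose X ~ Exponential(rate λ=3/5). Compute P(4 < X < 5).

P(4 < X < 5) = ∫_{4}^{5} f(x) dx
where f(x) = \frac{3 e^{- \frac{3 x}{5}}}{5}
= - \frac{1}{e^{3}} + e^{- \frac{12}{5}}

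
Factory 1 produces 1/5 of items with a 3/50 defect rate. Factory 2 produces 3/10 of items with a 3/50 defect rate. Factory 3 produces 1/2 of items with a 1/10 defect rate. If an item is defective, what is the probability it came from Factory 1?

Using Bayes' theorem:
P(F1) = 1/5, P(D|F1) = 3/50
P(F2) = 3/10, P(D|F2) = 3/50
P(F3) = 1/2, P(D|F3) = 1/10
P(D) = P(D|F1)P(F1) + P(D|F2)P(F2) + P(D|F3)P(F3)
     = \frac{2}{25}
P(F1|D) = P(D|F1)P(F1) / P(D)
= \frac{3}{20}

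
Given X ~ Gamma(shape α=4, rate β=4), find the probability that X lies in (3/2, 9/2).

P(3/2 < X < 9/2) = ∫_{3/2}^{9/2} f(x) dx
where f(x) = \frac{128 x^{3} e^{- 4 x}}{3}
= \frac{-1153 + 61 e^{12}}{e^{18}}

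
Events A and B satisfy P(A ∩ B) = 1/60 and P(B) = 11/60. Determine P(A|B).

P(A|B) = P(A ∩ B) / P(B)
= (1/60) / (11/60)
= 1/11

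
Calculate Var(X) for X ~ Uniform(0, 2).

For X ~ Uniform(0, 2):
Var(X) = \frac{1}{3}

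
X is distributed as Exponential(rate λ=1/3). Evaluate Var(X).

For X ~ Exponential(rate λ=1/3):
Var(X) = 9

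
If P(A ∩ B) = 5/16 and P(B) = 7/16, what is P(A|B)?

P(A|B) = P(A ∩ B) / P(B)
= (5/16) / (7/16)
= 5/7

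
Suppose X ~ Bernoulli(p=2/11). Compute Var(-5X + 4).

For X ~ Bernoulli(p=2/11):
Var(X) = \frac{18}{121}
Var(-5X + 4) = (-5)² × Var(X) = 25 × \frac{18}{121} = \frac{450}{121}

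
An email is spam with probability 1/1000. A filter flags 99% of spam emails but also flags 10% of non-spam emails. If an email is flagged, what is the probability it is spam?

Let D = the rare event, + = positive/flagged.
P(D) = 1/1000
P(+|D) = 99/100
P(+|D') = 10/100 = 1/10
P(+) = P(+|D)P(D) + P(+|D')P(D')
     = \frac{99}{100} × \frac{1}{1000} + \frac{1}{10} × \frac{999}{1000}
     = \frac{10089}{100000}
P(D|+) = P(+|D)P(D)/P(+) = \frac{11}{1121}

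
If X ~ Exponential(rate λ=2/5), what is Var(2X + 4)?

For X ~ Exponential(rate λ=2/5):
Var(X) = \frac{25}{4}
Var(2X + 4) = (2)² × Var(X) = 4 × \frac{25}{4} = 25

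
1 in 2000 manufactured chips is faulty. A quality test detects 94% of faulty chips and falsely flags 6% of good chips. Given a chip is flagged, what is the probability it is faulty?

Let D = the rare event, + = positive/flagged.
P(D) = 1/2000
P(+|D) = 94/100 = 47/50
P(+|D') = 6/100 = 3/50
P(+) = P(+|D)P(D) + P(+|D')P(D')
     = \frac{47}{50} × \frac{1}{2000} + \frac{3}{50} × \frac{1999}{2000}
     = \frac{1511}{25000}
P(D|+) = P(+|D)P(D)/P(+) = \frac{47}{6044}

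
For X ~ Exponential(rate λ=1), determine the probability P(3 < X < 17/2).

P(3 < X < 17/2) = ∫_{3}^{17/2} f(x) dx
where f(x) = e^{- x}
= - \frac{1}{e^{\frac{17}{2}}} + e^{-3}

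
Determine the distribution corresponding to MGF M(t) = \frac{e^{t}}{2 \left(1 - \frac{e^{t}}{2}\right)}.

The MGF M(t) = \frac{e^{t}}{2 \left(1 - \frac{e^{t}}{2}\right)} is the standard form for the Geometric distribution.
Comparing with the known MGF formula identifies: Geometric(p=1/2), X = trial number of first success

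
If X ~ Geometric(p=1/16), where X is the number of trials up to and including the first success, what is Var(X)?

For X ~ Geometric(p=1/16), where X is the number of trials up to and including the first success:
Var(X) = 240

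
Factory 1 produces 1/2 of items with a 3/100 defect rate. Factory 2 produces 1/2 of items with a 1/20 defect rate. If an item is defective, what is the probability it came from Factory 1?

Using Bayes' theorem:
P(F1) = 1/2, P(D|F1) = 3/100
P(F2) = 1/2, P(D|F2) = 1/20
P(D) = P(D|F1)P(F1) + P(D|F2)P(F2)
     = \frac{1}{25}
P(F1|D) = P(D|F1)P(F1) / P(D)
= \frac{3}{8}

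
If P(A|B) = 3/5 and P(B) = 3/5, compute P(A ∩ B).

By definition, P(A|B) = P(A ∩ B) / P(B)
So P(A ∩ B) = P(A|B) × P(B)
= 3/5 × 3/5
= 9/25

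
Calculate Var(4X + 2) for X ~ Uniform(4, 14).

For X ~ Uniform(4, 14):
Var(X) = \frac{25}{3}
Var(4X + 2) = (4)² × Var(X) = 16 × \frac{25}{3} = \frac{400}{3}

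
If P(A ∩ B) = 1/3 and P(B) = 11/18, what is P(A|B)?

P(A|B) = P(A ∩ B) / P(B)
= (1/3) / (11/18)
= 6/11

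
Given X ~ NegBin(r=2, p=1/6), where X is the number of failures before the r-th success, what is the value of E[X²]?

Using the identity E[X²] = Var(X) + (E[X])²:
E[X] = 10
Var(X) = 60
E[X²] = 60 + (10)²
= 160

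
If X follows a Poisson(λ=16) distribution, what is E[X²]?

Using the identity E[X²] = Var(X) + (E[X])²:
E[X] = 16
Var(X) = 16
E[X²] = 16 + (16)²
= 272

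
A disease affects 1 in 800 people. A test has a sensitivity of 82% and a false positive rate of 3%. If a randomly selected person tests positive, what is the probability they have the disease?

Let D = the rare event, + = positive/flagged.
P(D) = 1/800
P(+|D) = 82/100 = 41/50
P(+|D') = 3/100
P(+) = P(+|D)P(D) + P(+|D')P(D')
     = \frac{41}{50} × \frac{1}{800} + \frac{3}{100} × \frac{799}{800}
     = \frac{2479}{80000}
P(D|+) = P(+|D)P(D)/P(+) = \frac{82}{2479}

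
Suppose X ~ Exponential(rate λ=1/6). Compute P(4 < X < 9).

P(4 < X < 9) = ∫_{4}^{9} f(x) dx
where f(x) = \frac{e^{- \frac{x}{6}}}{6}
= - \frac{1}{e^{\frac{3}{2}}} + e^{- \frac{2}{3}}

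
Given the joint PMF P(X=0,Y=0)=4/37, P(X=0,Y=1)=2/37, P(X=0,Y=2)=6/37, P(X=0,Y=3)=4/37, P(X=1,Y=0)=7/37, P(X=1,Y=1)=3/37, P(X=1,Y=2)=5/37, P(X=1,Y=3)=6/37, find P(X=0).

P(X=0) = P(X=0,Y=0) + P(X=0,Y=1) + P(X=0,Y=2) + P(X=0,Y=3)
= 4/37 + 2/37 + 6/37 + 4/37
= 16/37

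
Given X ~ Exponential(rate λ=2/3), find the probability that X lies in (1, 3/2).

P(1 < X < 3/2) = ∫_{1}^{3/2} f(x) dx
where f(x) = \frac{2 e^{- \frac{2 x}{3}}}{3}
= - \frac{1}{e} + e^{- \frac{2}{3}}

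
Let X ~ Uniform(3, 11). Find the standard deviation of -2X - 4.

For X ~ Uniform(3, 11):
Var(X) = \frac{16}{3}
SD(X) = √(Var(X)) = √(\frac{16}{3}) = \frac{4 \sqrt{3}}{3}
SD(-2X - 4) = |-2| × SD(X) = 2 × \frac{4 \sqrt{3}}{3} = \frac{8 \sqrt{3}}{3}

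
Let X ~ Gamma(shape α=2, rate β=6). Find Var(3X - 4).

For X ~ Gamma(shape α=2, rate β=6):
Var(X) = \frac{1}{18}
Var(3X - 4) = (3)² × Var(X) = 9 × \frac{1}{18} = \frac{1}{2}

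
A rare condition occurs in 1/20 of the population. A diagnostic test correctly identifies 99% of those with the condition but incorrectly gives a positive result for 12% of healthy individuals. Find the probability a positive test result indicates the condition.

Let D = the rare event, + = positive/flagged.
P(D) = 1/20
P(+|D) = 99/100
P(+|D') = 12/100 = 3/25
P(+) = P(+|D)P(D) + P(+|D')P(D')
     = \frac{99}{100} × \frac{1}{20} + \frac{3}{25} × \frac{19}{20}
     = \frac{327}{2000}
P(D|+) = P(+|D)P(D)/P(+) = \frac{33}{109}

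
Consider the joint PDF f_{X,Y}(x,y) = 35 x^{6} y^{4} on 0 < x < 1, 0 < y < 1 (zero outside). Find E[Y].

E[Y] = ∫_0^1 ∫_0^1 y × f(x,y) dx dy
= \frac{5}{6}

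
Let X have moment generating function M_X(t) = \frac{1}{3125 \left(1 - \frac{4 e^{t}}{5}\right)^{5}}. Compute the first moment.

To find E[X], compute M^(1)(0):
M^(1)(t) = \frac{4 e^{t}}{3125 \left(1 - \frac{4 e^{t}}{5}\right)^{6}}
M^(1)(0) = 20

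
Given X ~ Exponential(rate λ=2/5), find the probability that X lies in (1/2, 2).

P(1/2 < X < 2) = ∫_{1/2}^{2} f(x) dx
where f(x) = \frac{2 e^{- \frac{2 x}{5}}}{5}
= - \frac{1 - e^{\frac{3}{5}}}{e^{\frac{4}{5}}}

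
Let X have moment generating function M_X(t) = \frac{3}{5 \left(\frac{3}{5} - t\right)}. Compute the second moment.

To find E[X^2], compute M^(2)(0):
M^(1)(t) = \frac{3}{5 \left(\frac{3}{5} - t\right)^{2}}
M^(2)(t) = \frac{6}{5 \left(\frac{3}{5} - t\right)^{3}}
M^(2)(0) = \frac{50}{9}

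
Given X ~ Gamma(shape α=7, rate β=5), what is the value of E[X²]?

Using the identity E[X²] = Var(X) + (E[X])²:
E[X] = \frac{7}{5}
Var(X) = \frac{7}{25}
E[X²] = \frac{7}{25} + (\frac{7}{5})²
= \frac{56}{25}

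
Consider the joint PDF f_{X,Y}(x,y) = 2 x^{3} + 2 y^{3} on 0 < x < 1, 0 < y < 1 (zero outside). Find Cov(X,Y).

E[XY] = ∫∫ xy × f(x,y) dx dy = \frac{2}{5}
E[X] = \frac{13}{20}
E[Y] = \frac{13}{20}
Cov(X,Y) = E[XY] - E[X]E[Y] = - \frac{9}{400}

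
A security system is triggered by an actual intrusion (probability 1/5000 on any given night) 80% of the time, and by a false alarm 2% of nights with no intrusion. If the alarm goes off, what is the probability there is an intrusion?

Let D = the rare event, + = positive/flagged.
P(D) = 1/5000
P(+|D) = 80/100 = 4/5
P(+|D') = 2/100 = 1/50
P(+) = P(+|D)P(D) + P(+|D')P(D')
     = \frac{4}{5} × \frac{1}{5000} + \frac{1}{50} × \frac{4999}{5000}
     = \frac{5039}{250000}
P(D|+) = P(+|D)P(D)/P(+) = \frac{40}{5039}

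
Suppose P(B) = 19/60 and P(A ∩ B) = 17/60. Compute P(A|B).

P(A|B) = P(A ∩ B) / P(B)
= (17/60) / (19/60)
= 17/19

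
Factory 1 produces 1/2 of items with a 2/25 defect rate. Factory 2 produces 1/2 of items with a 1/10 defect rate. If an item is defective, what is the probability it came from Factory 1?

Using Bayes' theorem:
P(F1) = 1/2, P(D|F1) = 2/25
P(F2) = 1/2, P(D|F2) = 1/10
P(D) = P(D|F1)P(F1) + P(D|F2)P(F2)
     = \frac{9}{100}
P(F1|D) = P(D|F1)P(F1) / P(D)
= \frac{4}{9}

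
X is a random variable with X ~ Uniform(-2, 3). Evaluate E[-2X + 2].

For X ~ Uniform(-2, 3):
E[X] = \frac{1}{2}
E[-2X + 2] = -2 × E[X] + 2 = 1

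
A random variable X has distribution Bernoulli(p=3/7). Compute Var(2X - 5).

For X ~ Bernoulli(p=3/7):
Var(X) = \frac{12}{49}
Var(2X - 5) = (2)² × Var(X) = 4 × \frac{12}{49} = \frac{48}{49}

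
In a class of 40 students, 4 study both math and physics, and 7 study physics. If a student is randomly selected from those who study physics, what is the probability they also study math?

P(A ∩ B) = 4/40 = 1/10
P(B) = 7/40
P(A|B) = P(A ∩ B) / P(B) = (1/10) / (7/40) = 4/7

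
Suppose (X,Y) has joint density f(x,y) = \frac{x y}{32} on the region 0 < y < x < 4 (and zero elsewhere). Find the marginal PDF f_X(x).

f_X(x) = ∫_0^x \frac{x y}{32} dy = \frac{x^{3}}{64}
for 0 < x < 4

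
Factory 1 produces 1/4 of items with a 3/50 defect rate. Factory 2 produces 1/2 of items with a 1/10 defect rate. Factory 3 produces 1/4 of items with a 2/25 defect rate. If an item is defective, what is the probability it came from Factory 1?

Using Bayes' theorem:
P(F1) = 1/4, P(D|F1) = 3/50
P(F2) = 1/2, P(D|F2) = 1/10
P(F3) = 1/4, P(D|F3) = 2/25
P(D) = P(D|F1)P(F1) + P(D|F2)P(F2) + P(D|F3)P(F3)
     = \frac{17}{200}
P(F1|D) = P(D|F1)P(F1) / P(D)
= \frac{3}{17}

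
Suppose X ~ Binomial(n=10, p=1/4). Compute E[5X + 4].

For X ~ Binomial(n=10, p=1/4):
E[X] = \frac{5}{2}
E[5X + 4] = 5 × E[X] + 4 = \frac{33}{2}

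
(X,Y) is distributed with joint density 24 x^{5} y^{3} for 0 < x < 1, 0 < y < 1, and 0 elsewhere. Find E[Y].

E[Y] = ∫_0^1 ∫_0^1 y × f(x,y) dx dy
= \frac{4}{5}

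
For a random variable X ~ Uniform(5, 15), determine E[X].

For X ~ Uniform(5, 15), the expected value is:
E[X] = 10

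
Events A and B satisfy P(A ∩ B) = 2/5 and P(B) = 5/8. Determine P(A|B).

P(A|B) = P(A ∩ B) / P(B)
= (2/5) / (5/8)
= 16/25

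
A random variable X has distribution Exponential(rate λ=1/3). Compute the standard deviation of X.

For X ~ Exponential(rate λ=1/3):
Var(X) = 9
SD(X) = √(Var(X)) = √(9) = 3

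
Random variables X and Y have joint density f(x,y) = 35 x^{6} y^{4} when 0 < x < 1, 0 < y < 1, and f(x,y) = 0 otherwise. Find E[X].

E[X] = ∫_0^1 ∫_0^1 x × f(x,y) dy dx
= ∫_0^1 ∫_0^1 x × (35 x^{6} y^{4}) dy dx
= \frac{7}{8}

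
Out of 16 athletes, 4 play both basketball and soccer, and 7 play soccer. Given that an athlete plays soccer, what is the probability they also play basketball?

P(A ∩ B) = 4/16 = 1/4
P(B) = 7/16
P(A|B) = P(A ∩ B) / P(B) = (1/4) / (7/16) = 4/7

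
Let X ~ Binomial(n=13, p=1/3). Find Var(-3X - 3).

For X ~ Binomial(n=13, p=1/3):
Var(X) = \frac{26}{9}
Var(-3X - 3) = (-3)² × Var(X) = 9 × \frac{26}{9} = 26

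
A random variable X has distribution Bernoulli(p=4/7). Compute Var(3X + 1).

For X ~ Bernoulli(p=4/7):
Var(X) = \frac{12}{49}
Var(3X + 1) = (3)² × Var(X) = 9 × \frac{12}{49} = \frac{108}{49}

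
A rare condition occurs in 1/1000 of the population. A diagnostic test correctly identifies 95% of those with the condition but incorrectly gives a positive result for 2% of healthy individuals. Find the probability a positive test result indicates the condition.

Let D = the rare event, + = positive/flagged.
P(D) = 1/1000
P(+|D) = 95/100 = 19/20
P(+|D') = 2/100 = 1/50
P(+) = P(+|D)P(D) + P(+|D')P(D')
     = \frac{19}{20} × \frac{1}{1000} + \frac{1}{50} × \frac{999}{1000}
     = \frac{2093}{100000}
P(D|+) = P(+|D)P(D)/P(+) = \frac{95}{2093}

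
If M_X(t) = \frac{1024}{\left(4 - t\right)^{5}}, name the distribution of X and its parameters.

The MGF M(t) = \frac{1024}{\left(4 - t\right)^{5}} is the standard form for the Gamma distribution.
Comparing with the known MGF formula identifies: Gamma(shape α=5, rate β=4)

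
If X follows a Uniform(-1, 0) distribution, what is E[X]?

For X ~ Uniform(-1, 0), the expected value is:
E[X] = - \frac{1}{2}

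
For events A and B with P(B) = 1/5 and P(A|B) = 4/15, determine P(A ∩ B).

By definition, P(A|B) = P(A ∩ B) / P(B)
So P(A ∩ B) = P(A|B) × P(B)
= 4/15 × 1/5
= 4/75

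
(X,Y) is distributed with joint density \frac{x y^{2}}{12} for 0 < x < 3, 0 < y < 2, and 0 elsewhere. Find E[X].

f_X(x) = ∫_0^2 \frac{x y^{2}}{12} dy = \frac{2 x}{9}
E[X] = ∫_0^3 x × (\frac{2 x}{9}) dx = 2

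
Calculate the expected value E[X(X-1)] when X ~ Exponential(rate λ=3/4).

E[X(X-1)] = E[X² - X] = E[X²] - E[X]
E[X] = \frac{4}{3}
E[X²] = Var(X) + (E[X])² = \frac{16}{9} + (\frac{4}{3})² = \frac{32}{9}
E[X(X-1)] = \frac{32}{9} - \frac{4}{3} = \frac{20}{9}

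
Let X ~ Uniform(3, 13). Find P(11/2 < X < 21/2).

P(11/2 < X < 21/2) = ∫_{11/2}^{21/2} f(x) dx
where f(x) = \frac{1}{10}
= \frac{1}{2}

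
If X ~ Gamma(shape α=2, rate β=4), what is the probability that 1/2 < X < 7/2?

P(1/2 < X < 7/2) = ∫_{1/2}^{7/2} f(x) dx
where f(x) = 16 x e^{- 4 x}
= \frac{3 \left(-5 + e^{12}\right)}{e^{14}}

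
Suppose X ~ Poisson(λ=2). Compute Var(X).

For X ~ Poisson(λ=2):
Var(X) = 2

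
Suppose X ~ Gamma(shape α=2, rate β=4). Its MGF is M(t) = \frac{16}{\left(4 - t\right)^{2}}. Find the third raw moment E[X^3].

To find E[X^3], compute M^(3)(0):
M^(1)(t) = \frac{32}{\left(4 - t\right)^{3}}
M^(2)(t) = \frac{96}{\left(4 - t\right)^{4}}
M^(3)(t) = \frac{384}{\left(4 - t\right)^{5}}
M^(3)(0) = \frac{3}{8}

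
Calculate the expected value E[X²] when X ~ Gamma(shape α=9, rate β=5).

Using the identity E[X²] = Var(X) + (E[X])²:
E[X] = \frac{9}{5}
Var(X) = \frac{9}{25}
E[X²] = \frac{9}{25} + (\frac{9}{5})²
= \frac{18}{5}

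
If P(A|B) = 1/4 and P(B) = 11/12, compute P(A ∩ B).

By definition, P(A|B) = P(A ∩ B) / P(B)
So P(A ∩ B) = P(A|B) × P(B)
= 1/4 × 11/12
= 11/48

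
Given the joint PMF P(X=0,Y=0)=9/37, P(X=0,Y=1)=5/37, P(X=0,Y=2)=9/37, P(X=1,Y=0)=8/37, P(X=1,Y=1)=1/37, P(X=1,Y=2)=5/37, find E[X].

First find marginal of X:
P(X=0) = 23/37
P(X=1) = 14/37
E[X] = 0 × 23/37 + 1 × 14/37 = 14/37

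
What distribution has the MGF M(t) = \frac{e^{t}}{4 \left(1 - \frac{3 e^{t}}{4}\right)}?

The MGF M(t) = \frac{e^{t}}{4 \left(1 - \frac{3 e^{t}}{4}\right)} is the standard form for the Geometric distribution.
Comparing with the known MGF formula identifies: Geometric(p=1/4), X = trial number of first success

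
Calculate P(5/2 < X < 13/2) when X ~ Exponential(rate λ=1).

P(5/2 < X < 13/2) = ∫_{5/2}^{13/2} f(x) dx
where f(x) = e^{- x}
= - \frac{1 - e^{4}}{e^{\frac{13}{2}}}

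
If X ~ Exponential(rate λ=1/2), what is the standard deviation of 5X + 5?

For X ~ Exponential(rate λ=1/2):
Var(X) = 4
SD(X) = √(Var(X)) = √(4) = 2
SD(5X + 5) = |5| × SD(X) = 5 × 2 = 10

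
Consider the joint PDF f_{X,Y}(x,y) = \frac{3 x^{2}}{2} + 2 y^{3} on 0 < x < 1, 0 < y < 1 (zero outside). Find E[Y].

E[Y] = ∫_0^1 ∫_0^1 y × f(x,y) dx dy
= \frac{13}{20}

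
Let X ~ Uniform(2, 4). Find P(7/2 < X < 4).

P(7/2 < X < 4) = ∫_{7/2}^{4} f(x) dx
where f(x) = \frac{1}{2}
= \frac{1}{4}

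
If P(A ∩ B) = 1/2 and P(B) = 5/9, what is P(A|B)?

P(A|B) = P(A ∩ B) / P(B)
= (1/2) / (5/9)
= 9/10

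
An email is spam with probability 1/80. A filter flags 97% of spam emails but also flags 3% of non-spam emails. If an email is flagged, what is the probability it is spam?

Let D = the rare event, + = positive/flagged.
P(D) = 1/80
P(+|D) = 97/100
P(+|D') = 3/100
P(+) = P(+|D)P(D) + P(+|D')P(D')
     = \frac{97}{100} × \frac{1}{80} + \frac{3}{100} × \frac{79}{80}
     = \frac{167}{4000}
P(D|+) = P(+|D)P(D)/P(+) = \frac{97}{334}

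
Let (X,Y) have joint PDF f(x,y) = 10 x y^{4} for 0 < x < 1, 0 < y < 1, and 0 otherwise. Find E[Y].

E[Y] = ∫_0^1 ∫_0^1 y × f(x,y) dx dy
= \frac{5}{6}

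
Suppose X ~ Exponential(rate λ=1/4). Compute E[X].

For X ~ Exponential(rate λ=1/4), the expected value is:
E[X] = 4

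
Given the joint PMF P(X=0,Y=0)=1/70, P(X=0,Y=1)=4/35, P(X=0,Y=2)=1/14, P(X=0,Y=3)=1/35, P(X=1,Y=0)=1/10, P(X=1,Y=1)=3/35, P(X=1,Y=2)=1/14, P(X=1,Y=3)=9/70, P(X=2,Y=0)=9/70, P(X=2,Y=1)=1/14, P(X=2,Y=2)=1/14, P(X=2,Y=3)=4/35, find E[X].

First find marginal of X:
P(X=0) = 8/35
P(X=1) = 27/70
P(X=2) = 27/70
E[X] = 0 × 8/35 + 1 × 27/70 + 2 × 27/70 = 81/70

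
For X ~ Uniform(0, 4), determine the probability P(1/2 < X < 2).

P(1/2 < X < 2) = ∫_{1/2}^{2} f(x) dx
where f(x) = \frac{1}{4}
= \frac{3}{8}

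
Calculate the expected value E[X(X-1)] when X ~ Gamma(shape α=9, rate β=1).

E[X(X-1)] = E[X² - X] = E[X²] - E[X]
E[X] = 9
E[X²] = Var(X) + (E[X])² = 9 + (9)² = 90
E[X(X-1)] = 90 - 9 = 81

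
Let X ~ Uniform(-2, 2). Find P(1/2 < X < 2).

P(1/2 < X < 2) = ∫_{1/2}^{2} f(x) dx
where f(x) = \frac{1}{4}
= \frac{3}{8}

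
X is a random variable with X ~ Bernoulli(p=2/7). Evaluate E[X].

For X ~ Bernoulli(p=2/7), the expected value is:
E[X] = \frac{2}{7}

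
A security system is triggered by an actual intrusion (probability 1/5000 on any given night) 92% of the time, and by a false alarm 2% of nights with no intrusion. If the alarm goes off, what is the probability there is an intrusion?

Let D = the rare event, + = positive/flagged.
P(D) = 1/5000
P(+|D) = 92/100 = 23/25
P(+|D') = 2/100 = 1/50
P(+) = P(+|D)P(D) + P(+|D')P(D')
     = \frac{23}{25} × \frac{1}{5000} + \frac{1}{50} × \frac{4999}{5000}
     = \frac{1009}{50000}
P(D|+) = P(+|D)P(D)/P(+) = \frac{46}{5045}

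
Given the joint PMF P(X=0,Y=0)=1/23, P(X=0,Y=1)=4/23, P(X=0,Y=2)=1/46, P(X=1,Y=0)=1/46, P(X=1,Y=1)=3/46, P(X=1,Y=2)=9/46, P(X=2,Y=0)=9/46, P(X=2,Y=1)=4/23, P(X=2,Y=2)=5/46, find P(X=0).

P(X=0) = P(X=0,Y=0) + P(X=0,Y=1) + P(X=0,Y=2)
= 1/23 + 4/23 + 1/46
= 11/46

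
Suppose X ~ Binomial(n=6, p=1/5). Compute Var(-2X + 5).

For X ~ Binomial(n=6, p=1/5):
Var(X) = \frac{24}{25}
Var(-2X + 5) = (-2)² × Var(X) = 4 × \frac{24}{25} = \frac{96}{25}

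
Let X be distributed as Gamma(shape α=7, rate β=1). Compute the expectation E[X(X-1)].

E[X(X-1)] = E[X² - X] = E[X²] - E[X]
E[X] = 7
E[X²] = Var(X) + (E[X])² = 7 + (7)² = 56
E[X(X-1)] = 56 - 7 = 49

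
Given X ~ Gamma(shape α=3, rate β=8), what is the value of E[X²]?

Using the identity E[X²] = Var(X) + (E[X])²:
E[X] = \frac{3}{8}
Var(X) = \frac{3}{64}
E[X²] = \frac{3}{64} + (\frac{3}{8})²
= \frac{3}{16}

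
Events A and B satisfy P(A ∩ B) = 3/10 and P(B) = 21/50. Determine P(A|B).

P(A|B) = P(A ∩ B) / P(B)
= (3/10) / (21/50)
= 5/7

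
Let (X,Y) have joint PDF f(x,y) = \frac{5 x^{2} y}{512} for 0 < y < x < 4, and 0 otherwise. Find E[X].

f_X(x) = ∫_0^x \frac{5 x^{2} y}{512} dy = \frac{5 x^{4}}{1024}
E[X] = ∫_0^4 x × (\frac{5 x^{4}}{1024}) dx = \frac{10}{3}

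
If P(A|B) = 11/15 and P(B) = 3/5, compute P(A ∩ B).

By definition, P(A|B) = P(A ∩ B) / P(B)
So P(A ∩ B) = P(A|B) × P(B)
= 11/15 × 3/5
= 11/25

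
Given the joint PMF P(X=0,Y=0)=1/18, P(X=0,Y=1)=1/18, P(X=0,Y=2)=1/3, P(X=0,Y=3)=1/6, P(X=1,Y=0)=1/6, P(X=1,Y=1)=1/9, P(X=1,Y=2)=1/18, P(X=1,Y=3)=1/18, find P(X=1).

P(X=1) = P(X=1,Y=0) + P(X=1,Y=1) + P(X=1,Y=2) + P(X=1,Y=3)
= 1/6 + 1/9 + 1/18 + 1/18
= 7/18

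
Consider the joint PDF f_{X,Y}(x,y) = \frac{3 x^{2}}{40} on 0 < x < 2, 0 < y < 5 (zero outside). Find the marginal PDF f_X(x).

f_X(x) = ∫_0^5 f(x,y) dy
= ∫_0^5 \frac{3 x^{2}}{40} dy
= \frac{3 x^{2}}{8} for 0 < x < 2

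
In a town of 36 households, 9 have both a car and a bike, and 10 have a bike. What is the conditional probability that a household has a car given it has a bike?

P(A ∩ B) = 9/36 = 1/4
P(B) = 10/36 = 5/18
P(A|B) = P(A ∩ B) / P(B) = (1/4) / (5/18) = 9/10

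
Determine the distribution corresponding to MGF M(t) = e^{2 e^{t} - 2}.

The MGF M(t) = e^{2 e^{t} - 2} is the standard form for the Poisson distribution.
Comparing with the known MGF formula identifies: Poisson(λ=2)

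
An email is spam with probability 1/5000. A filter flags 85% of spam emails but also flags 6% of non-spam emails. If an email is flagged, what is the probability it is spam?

Let D = the rare event, + = positive/flagged.
P(D) = 1/5000
P(+|D) = 85/100 = 17/20
P(+|D') = 6/100 = 3/50
P(+) = P(+|D)P(D) + P(+|D')P(D')
     = \frac{17}{20} × \frac{1}{5000} + \frac{3}{50} × \frac{4999}{5000}
     = \frac{30079}{500000}
P(D|+) = P(+|D)P(D)/P(+) = \frac{85}{30079}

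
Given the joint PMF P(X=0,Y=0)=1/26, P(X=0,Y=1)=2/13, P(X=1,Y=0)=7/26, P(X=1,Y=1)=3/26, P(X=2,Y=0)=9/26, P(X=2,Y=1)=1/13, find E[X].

First find marginal of X:
P(X=0) = 5/26
P(X=1) = 5/13
P(X=2) = 11/26
E[X] = 0 × 5/26 + 1 × 5/13 + 2 × 11/26 = 16/13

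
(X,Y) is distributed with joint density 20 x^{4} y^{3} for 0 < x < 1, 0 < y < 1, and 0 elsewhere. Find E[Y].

E[Y] = ∫_0^1 ∫_0^1 y × f(x,y) dx dy
= \frac{4}{5}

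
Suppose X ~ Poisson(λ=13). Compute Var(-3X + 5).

For X ~ Poisson(λ=13):
Var(X) = 13
Var(-3X + 5) = (-3)² × Var(X) = 9 × 13 = 117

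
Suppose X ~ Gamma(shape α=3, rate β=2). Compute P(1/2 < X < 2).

P(1/2 < X < 2) = ∫_{1/2}^{2} f(x) dx
where f(x) = 4 x^{2} e^{- 2 x}
= \frac{-26 + 5 e^{3}}{2 e^{4}}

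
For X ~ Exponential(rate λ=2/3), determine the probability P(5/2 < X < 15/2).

P(5/2 < X < 15/2) = ∫_{5/2}^{15/2} f(x) dx
where f(x) = \frac{2 e^{- \frac{2 x}{3}}}{3}
= - \frac{1}{e^{5}} + e^{- \frac{5}{3}}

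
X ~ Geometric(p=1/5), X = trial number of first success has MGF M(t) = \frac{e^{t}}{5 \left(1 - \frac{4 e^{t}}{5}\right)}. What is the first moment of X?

To find E[X], compute M^(1)(0):
M^(1)(t) = \frac{e^{t}}{5 \left(1 - \frac{4 e^{t}}{5}\right)} + \frac{4 e^{2 t}}{25 \left(1 - \frac{4 e^{t}}{5}\right)^{2}}
M^(1)(0) = 5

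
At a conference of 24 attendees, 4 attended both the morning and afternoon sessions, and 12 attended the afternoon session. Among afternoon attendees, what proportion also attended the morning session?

P(A ∩ B) = 4/24 = 1/6
P(B) = 12/24 = 1/2
P(A|B) = P(A ∩ B) / P(B) = (1/6) / (1/2) = 1/3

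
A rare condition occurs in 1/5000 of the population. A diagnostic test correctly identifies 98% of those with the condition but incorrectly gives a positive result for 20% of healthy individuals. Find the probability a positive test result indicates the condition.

Let D = the rare event, + = positive/flagged.
P(D) = 1/5000
P(+|D) = 98/100 = 49/50
P(+|D') = 20/100 = 1/5
P(+) = P(+|D)P(D) + P(+|D')P(D')
     = \frac{49}{50} × \frac{1}{5000} + \frac{1}{5} × \frac{4999}{5000}
     = \frac{50039}{250000}
P(D|+) = P(+|D)P(D)/P(+) = \frac{49}{50039}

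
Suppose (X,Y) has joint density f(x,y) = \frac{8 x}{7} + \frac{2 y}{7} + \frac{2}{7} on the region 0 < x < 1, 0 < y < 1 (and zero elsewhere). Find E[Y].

E[Y] = ∫_0^1 ∫_0^1 y × f(x,y) dx dy
= \frac{11}{21}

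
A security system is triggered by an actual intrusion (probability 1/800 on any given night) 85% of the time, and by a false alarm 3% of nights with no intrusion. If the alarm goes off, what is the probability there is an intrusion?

Let D = the rare event, + = positive/flagged.
P(D) = 1/800
P(+|D) = 85/100 = 17/20
P(+|D') = 3/100
P(+) = P(+|D)P(D) + P(+|D')P(D')
     = \frac{17}{20} × \frac{1}{800} + \frac{3}{100} × \frac{799}{800}
     = \frac{1241}{40000}
P(D|+) = P(+|D)P(D)/P(+) = \frac{5}{146}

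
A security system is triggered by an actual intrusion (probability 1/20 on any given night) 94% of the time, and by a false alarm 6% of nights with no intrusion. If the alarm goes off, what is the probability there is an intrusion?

Let D = the rare event, + = positive/flagged.
P(D) = 1/20
P(+|D) = 94/100 = 47/50
P(+|D') = 6/100 = 3/50
P(+) = P(+|D)P(D) + P(+|D')P(D')
     = \frac{47}{50} × \frac{1}{20} + \frac{3}{50} × \frac{19}{20}
     = \frac{13}{125}
P(D|+) = P(+|D)P(D)/P(+) = \frac{47}{104}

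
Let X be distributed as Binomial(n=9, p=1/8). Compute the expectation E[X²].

Using the identity E[X²] = Var(X) + (E[X])²:
E[X] = \frac{9}{8}
Var(X) = \frac{63}{64}
E[X²] = \frac{63}{64} + (\frac{9}{8})²
= \frac{9}{4}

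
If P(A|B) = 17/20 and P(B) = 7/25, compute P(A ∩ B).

By definition, P(A|B) = P(A ∩ B) / P(B)
So P(A ∩ B) = P(A|B) × P(B)
= 17/20 × 7/25
= 119/500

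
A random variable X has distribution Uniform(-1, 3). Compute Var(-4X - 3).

For X ~ Uniform(-1, 3):
Var(X) = \frac{4}{3}
Var(-4X - 3) = (-4)² × Var(X) = 16 × \frac{4}{3} = \frac{64}{3}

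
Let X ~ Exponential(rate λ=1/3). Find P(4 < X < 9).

P(4 < X < 9) = ∫_{4}^{9} f(x) dx
where f(x) = \frac{e^{- \frac{x}{3}}}{3}
= - \frac{1}{e^{3}} + e^{- \frac{4}{3}}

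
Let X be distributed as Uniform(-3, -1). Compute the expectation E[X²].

Using the identity E[X²] = Var(X) + (E[X])²:
E[X] = -2
Var(X) = \frac{1}{3}
E[X²] = \frac{1}{3} + (-2)²
= \frac{13}{3}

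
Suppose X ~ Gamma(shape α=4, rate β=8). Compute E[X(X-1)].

E[X(X-1)] = E[X² - X] = E[X²] - E[X]
E[X] = \frac{1}{2}
E[X²] = Var(X) + (E[X])² = \frac{1}{16} + (\frac{1}{2})² = \frac{5}{16}
E[X(X-1)] = \frac{5}{16} - \frac{1}{2} = - \frac{3}{16}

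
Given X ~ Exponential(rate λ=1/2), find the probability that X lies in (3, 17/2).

P(3 < X < 17/2) = ∫_{3}^{17/2} f(x) dx
where f(x) = \frac{e^{- \frac{x}{2}}}{2}
= - \frac{1}{e^{\frac{17}{4}}} + e^{- \frac{3}{2}}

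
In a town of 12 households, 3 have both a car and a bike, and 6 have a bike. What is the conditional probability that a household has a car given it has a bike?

P(A ∩ B) = 3/12 = 1/4
P(B) = 6/12 = 1/2
P(A|B) = P(A ∩ B) / P(B) = (1/4) / (1/2) = 1/2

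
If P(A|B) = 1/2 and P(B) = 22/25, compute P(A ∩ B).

By definition, P(A|B) = P(A ∩ B) / P(B)
So P(A ∩ B) = P(A|B) × P(B)
= 1/2 × 22/25
= 11/25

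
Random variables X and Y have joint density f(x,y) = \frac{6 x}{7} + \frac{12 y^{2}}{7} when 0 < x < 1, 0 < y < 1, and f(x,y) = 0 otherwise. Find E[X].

E[X] = ∫_0^1 ∫_0^1 x × f(x,y) dy dx
= ∫_0^1 ∫_0^1 x × (\frac{6 x}{7} + \frac{12 y^{2}}{7}) dy dx
= \frac{4}{7}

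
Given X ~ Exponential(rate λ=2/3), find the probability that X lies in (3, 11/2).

P(3 < X < 11/2) = ∫_{3}^{11/2} f(x) dx
where f(x) = \frac{2 e^{- \frac{2 x}{3}}}{3}
= - \frac{1}{e^{\frac{11}{3}}} + e^{-2}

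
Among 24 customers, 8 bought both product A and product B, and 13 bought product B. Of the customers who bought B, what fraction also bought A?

P(A ∩ B) = 8/24 = 1/3
P(B) = 13/24
P(A|B) = P(A ∩ B) / P(B) = (1/3) / (13/24) = 8/13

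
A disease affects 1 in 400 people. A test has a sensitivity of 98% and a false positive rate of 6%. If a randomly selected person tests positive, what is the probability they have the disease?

Let D = the rare event, + = positive/flagged.
P(D) = 1/400
P(+|D) = 98/100 = 49/50
P(+|D') = 6/100 = 3/50
P(+) = P(+|D)P(D) + P(+|D')P(D')
     = \frac{49}{50} × \frac{1}{400} + \frac{3}{50} × \frac{399}{400}
     = \frac{623}{10000}
P(D|+) = P(+|D)P(D)/P(+) = \frac{7}{178}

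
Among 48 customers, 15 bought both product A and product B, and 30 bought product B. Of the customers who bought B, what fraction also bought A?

P(A ∩ B) = 15/48 = 5/16
P(B) = 30/48 = 5/8
P(A|B) = P(A ∩ B) / P(B) = (5/16) / (5/8) = 1/2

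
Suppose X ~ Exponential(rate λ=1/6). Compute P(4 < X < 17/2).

P(4 < X < 17/2) = ∫_{4}^{17/2} f(x) dx
where f(x) = \frac{e^{- \frac{x}{6}}}{6}
= - \frac{1}{e^{\frac{17}{12}}} + e^{- \frac{2}{3}}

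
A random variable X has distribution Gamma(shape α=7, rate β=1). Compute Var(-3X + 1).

For X ~ Gamma(shape α=7, rate β=1):
Var(X) = 7
Var(-3X + 1) = (-3)² × Var(X) = 9 × 7 = 63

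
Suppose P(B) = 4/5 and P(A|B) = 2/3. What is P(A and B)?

By definition, P(A|B) = P(A ∩ B) / P(B)
So P(A ∩ B) = P(A|B) × P(B)
= 2/3 × 4/5
= 8/15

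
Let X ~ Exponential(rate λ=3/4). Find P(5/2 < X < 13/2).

P(5/2 < X < 13/2) = ∫_{5/2}^{13/2} f(x) dx
where f(x) = \frac{3 e^{- \frac{3 x}{4}}}{4}
= - \frac{1 - e^{3}}{e^{\frac{39}{8}}}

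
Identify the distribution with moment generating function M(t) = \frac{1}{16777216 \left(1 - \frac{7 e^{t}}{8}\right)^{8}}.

The MGF M(t) = \frac{1}{16777216 \left(1 - \frac{7 e^{t}}{8}\right)^{8}} is the standard form for the NegativeBinomial distribution.
Comparing with the known MGF formula identifies: NegBin(r=8, p=1/8), X = failures before r-th success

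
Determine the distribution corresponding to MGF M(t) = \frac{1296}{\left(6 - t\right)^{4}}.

The MGF M(t) = \frac{1296}{\left(6 - t\right)^{4}} is the standard form for the Gamma distribution.
Comparing with the known MGF formula identifies: Gamma(shape α=4, rate β=6)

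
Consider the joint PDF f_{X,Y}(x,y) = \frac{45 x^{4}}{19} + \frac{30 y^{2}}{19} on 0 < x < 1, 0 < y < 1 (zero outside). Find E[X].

E[X] = ∫_0^1 ∫_0^1 x × f(x,y) dy dx
= ∫_0^1 ∫_0^1 x × (\frac{45 x^{4}}{19} + \frac{30 y^{2}}{19}) dy dx
= \frac{25}{38}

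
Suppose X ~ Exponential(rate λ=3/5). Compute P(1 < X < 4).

P(1 < X < 4) = ∫_{1}^{4} f(x) dx
where f(x) = \frac{3 e^{- \frac{3 x}{5}}}{5}
= - \frac{1 - e^{\frac{9}{5}}}{e^{\frac{12}{5}}}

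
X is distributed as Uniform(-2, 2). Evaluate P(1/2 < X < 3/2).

P(1/2 < X < 3/2) = ∫_{1/2}^{3/2} f(x) dx
where f(x) = \frac{1}{4}
= \frac{1}{4}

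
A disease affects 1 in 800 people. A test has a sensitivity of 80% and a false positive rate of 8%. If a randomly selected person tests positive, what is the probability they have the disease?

Let D = the rare event, + = positive/flagged.
P(D) = 1/800
P(+|D) = 80/100 = 4/5
P(+|D') = 8/100 = 2/25
P(+) = P(+|D)P(D) + P(+|D')P(D')
     = \frac{4}{5} × \frac{1}{800} + \frac{2}{25} × \frac{799}{800}
     = \frac{809}{10000}
P(D|+) = P(+|D)P(D)/P(+) = \frac{10}{809}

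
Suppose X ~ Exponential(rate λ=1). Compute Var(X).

For X ~ Exponential(rate λ=1):
Var(X) = 1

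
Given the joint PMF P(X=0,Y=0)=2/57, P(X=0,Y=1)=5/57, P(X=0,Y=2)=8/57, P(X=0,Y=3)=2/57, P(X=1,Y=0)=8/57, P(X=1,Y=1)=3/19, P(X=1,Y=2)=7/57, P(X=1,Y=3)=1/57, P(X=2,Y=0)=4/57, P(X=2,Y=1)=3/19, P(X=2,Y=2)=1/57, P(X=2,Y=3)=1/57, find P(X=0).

P(X=0) = P(X=0,Y=0) + P(X=0,Y=1) + P(X=0,Y=2) + P(X=0,Y=3)
= 2/57 + 5/57 + 8/57 + 2/57
= 17/57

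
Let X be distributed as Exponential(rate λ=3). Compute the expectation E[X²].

Using the identity E[X²] = Var(X) + (E[X])²:
E[X] = \frac{1}{3}
Var(X) = \frac{1}{9}
E[X²] = \frac{1}{9} + (\frac{1}{3})²
= \frac{2}{9}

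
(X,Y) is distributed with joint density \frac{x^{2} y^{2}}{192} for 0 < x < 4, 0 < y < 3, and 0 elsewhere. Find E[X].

f_X(x) = ∫_0^3 \frac{x^{2} y^{2}}{192} dy = \frac{3 x^{2}}{64}
E[X] = ∫_0^4 x × (\frac{3 x^{2}}{64}) dx = 3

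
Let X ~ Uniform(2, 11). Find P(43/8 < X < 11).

P(43/8 < X < 11) = ∫_{43/8}^{11} f(x) dx
where f(x) = \frac{1}{9}
= \frac{5}{8}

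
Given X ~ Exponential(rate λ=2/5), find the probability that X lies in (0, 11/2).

P(0 < X < 11/2) = ∫_{0}^{11/2} f(x) dx
where f(x) = \frac{2 e^{- \frac{2 x}{5}}}{5}
= 1 - e^{- \frac{11}{5}}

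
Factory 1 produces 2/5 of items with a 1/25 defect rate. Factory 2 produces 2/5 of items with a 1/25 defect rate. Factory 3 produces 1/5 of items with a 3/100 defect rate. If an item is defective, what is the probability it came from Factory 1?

Using Bayes' theorem:
P(F1) = 2/5, P(D|F1) = 1/25
P(F2) = 2/5, P(D|F2) = 1/25
P(F3) = 1/5, P(D|F3) = 3/100
P(D) = P(D|F1)P(F1) + P(D|F2)P(F2) + P(D|F3)P(F3)
     = \frac{19}{500}
P(F1|D) = P(D|F1)P(F1) / P(D)
= \frac{8}{19}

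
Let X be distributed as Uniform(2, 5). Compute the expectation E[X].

For X ~ Uniform(2, 5), the expected value is:
E[X] = \frac{7}{2}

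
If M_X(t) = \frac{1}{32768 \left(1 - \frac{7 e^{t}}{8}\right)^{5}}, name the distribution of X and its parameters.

The MGF M(t) = \frac{1}{32768 \left(1 - \frac{7 e^{t}}{8}\right)^{5}} is the standard form for the NegativeBinomial distribution.
Comparing with the known MGF formula identifies: NegBin(r=5, p=1/8), X = failures before r-th success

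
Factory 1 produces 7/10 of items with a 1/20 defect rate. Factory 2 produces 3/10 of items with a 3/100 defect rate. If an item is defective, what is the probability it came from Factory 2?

Using Bayes' theorem:
P(F1) = 7/10, P(D|F1) = 1/20
P(F2) = 3/10, P(D|F2) = 3/100
P(D) = P(D|F1)P(F1) + P(D|F2)P(F2)
     = \frac{11}{250}
P(F2|D) = P(D|F2)P(F2) / P(D)
= \frac{9}{44}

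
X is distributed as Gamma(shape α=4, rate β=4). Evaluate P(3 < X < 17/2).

P(3 < X < 17/2) = ∫_{3}^{17/2} f(x) dx
where f(x) = \frac{128 x^{3} e^{- 4 x}}{3}
= \frac{-21491 + 1119 e^{22}}{3 e^{34}}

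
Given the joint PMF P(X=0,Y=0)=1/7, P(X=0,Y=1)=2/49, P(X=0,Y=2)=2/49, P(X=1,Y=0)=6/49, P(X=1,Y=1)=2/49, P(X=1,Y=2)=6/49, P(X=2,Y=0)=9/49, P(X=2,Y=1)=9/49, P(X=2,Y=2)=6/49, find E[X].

First find marginal of X:
P(X=0) = 11/49
P(X=1) = 2/7
P(X=2) = 24/49
E[X] = 0 × 11/49 + 1 × 2/7 + 2 × 24/49 = 62/49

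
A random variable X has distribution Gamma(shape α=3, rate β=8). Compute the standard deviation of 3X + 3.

For X ~ Gamma(shape α=3, rate β=8):
Var(X) = \frac{3}{64}
SD(X) = √(Var(X)) = √(\frac{3}{64}) = \frac{\sqrt{3}}{8}
SD(3X + 3) = |3| × SD(X) = 3 × \frac{\sqrt{3}}{8} = \frac{3 \sqrt{3}}{8}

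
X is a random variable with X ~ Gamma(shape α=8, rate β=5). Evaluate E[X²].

Using the identity E[X²] = Var(X) + (E[X])²:
E[X] = \frac{8}{5}
Var(X) = \frac{8}{25}
E[X²] = \frac{8}{25} + (\frac{8}{5})²
= \frac{72}{25}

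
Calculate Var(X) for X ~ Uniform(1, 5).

For X ~ Uniform(1, 5):
Var(X) = \frac{4}{3}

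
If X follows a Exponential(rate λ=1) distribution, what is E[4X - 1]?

For X ~ Exponential(rate λ=1):
E[X] = 1
E[4X - 1] = 4 × E[X] - 1 = 3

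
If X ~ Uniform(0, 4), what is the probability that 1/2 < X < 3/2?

P(1/2 < X < 3/2) = ∫_{1/2}^{3/2} f(x) dx
where f(x) = \frac{1}{4}
= \frac{1}{4}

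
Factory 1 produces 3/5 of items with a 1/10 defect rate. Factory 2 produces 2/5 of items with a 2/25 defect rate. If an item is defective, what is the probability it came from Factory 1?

Using Bayes' theorem:
P(F1) = 3/5, P(D|F1) = 1/10
P(F2) = 2/5, P(D|F2) = 2/25
P(D) = P(D|F1)P(F1) + P(D|F2)P(F2)
     = \frac{23}{250}
P(F1|D) = P(D|F1)P(F1) / P(D)
= \frac{15}{23}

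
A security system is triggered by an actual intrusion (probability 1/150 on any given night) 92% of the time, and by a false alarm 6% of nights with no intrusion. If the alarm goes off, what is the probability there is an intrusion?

Let D = the rare event, + = positive/flagged.
P(D) = 1/150
P(+|D) = 92/100 = 23/25
P(+|D') = 6/100 = 3/50
P(+) = P(+|D)P(D) + P(+|D')P(D')
     = \frac{23}{25} × \frac{1}{150} + \frac{3}{50} × \frac{149}{150}
     = \frac{493}{7500}
P(D|+) = P(+|D)P(D)/P(+) = \frac{46}{493}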